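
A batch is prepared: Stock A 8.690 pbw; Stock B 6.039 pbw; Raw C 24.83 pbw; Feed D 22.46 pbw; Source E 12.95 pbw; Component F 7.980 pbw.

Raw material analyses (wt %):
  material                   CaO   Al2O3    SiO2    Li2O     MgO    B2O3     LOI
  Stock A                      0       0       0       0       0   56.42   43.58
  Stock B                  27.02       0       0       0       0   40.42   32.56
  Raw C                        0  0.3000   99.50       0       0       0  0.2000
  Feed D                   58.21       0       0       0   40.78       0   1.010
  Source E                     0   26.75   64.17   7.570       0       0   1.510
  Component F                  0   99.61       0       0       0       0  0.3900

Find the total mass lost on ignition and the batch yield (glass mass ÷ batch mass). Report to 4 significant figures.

Values along the way are shown (rounded to four significant digits) in the printout; the working math maintains full float precision in all steps; exactly one rounding is applied to each reported figure; the derived quantities, including LOI, totals, six oxide percentages, glass mass, yield, are recomputed using the weight values per 76.69 pbw of glass in full float precision as written in the problem or the answer.
LOI of each material in turn:
  Stock A: 8.690 × 0.4358 = 3.787 pbw
  Stock B: 6.039 × 0.3256 = 1.966 pbw
  Raw C: 24.83 × 0.002000 = 0.04966 pbw
  Feed D: 22.46 × 0.01010 = 0.2268 pbw
  Source E: 12.95 × 0.01510 = 0.1955 pbw
  Component F: 7.980 × 0.003900 = 0.03112 pbw
Total LOI = 6.257 pbw
Glass = batch − LOI = 82.95 − 6.257 = 76.69 pbw

LOI loss = 6.257 pbw; glass = 76.69 pbw; yield = 92.46%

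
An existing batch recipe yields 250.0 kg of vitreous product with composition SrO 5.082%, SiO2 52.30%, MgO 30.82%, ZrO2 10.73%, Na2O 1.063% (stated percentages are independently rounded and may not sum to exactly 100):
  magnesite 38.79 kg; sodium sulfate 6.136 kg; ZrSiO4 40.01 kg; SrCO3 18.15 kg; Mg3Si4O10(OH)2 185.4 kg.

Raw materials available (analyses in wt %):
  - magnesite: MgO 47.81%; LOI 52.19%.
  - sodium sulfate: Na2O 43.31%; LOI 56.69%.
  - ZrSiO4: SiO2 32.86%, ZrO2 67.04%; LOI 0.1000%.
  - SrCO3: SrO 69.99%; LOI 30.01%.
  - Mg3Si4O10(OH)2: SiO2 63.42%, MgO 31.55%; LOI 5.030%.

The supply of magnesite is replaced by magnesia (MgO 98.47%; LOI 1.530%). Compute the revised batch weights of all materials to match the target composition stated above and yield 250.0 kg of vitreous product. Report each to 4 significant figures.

Revised batch per 250.0 kg vitreous product:
  magnesia: 18.83 kg
  sodium sulfate: 6.136 kg
  ZrSiO4: 40.01 kg
  SrCO3: 18.15 kg
  Mg3Si4O10(OH)2: 185.4 kg
Total batch = 268.5 kg; LOI loss = 18.58 kg

The intermediate values appear, rounded to 4 significant figures, within the worked lines — full float precision is kept end to end. Every reported figure takes exactly one rounding — derived quantities, including the totals, five oxide percentages, net glass mass, ignition loss, the yield, are recomputed using the weight values on 250.0 kg of glass at exact precision, exactly as shown in question or answer.
The oxide mass targets at 250.0 kg vitreous product:
  SrO: 5.082% × 250.0 = 12.70 kg
  SiO2: 52.30% × 250.0 = 130.8 kg
  MgO: 30.82% × 250.0 = 77.05 kg
  ZrO2: 10.73% × 250.0 = 26.82 kg
  Na2O: 1.063% × 250.0 = 2.658 kg
Oxide-by-oxide audit with the batch weights as given, against the basis in use (sums match the target masses within answer rounding):
  SrO: 18.15·0.6999 = 12.70 kg (target 12.70 kg)
  SiO2: 40.01·0.3286 + 185.4·0.6342 = 130.7 kg (target 130.8 kg)
  MgO: 18.83·0.9847 + 185.4·0.3155 = 77.04 kg (target 77.05 kg)
  ZrO2: 40.01·0.6704 = 26.82 kg (target 26.82 kg)
  Na2O: 6.136·0.4331 = 2.658 kg (target 2.658 kg)
Consistency of the glass mass: whole batch net of LOI = 249.9 kg (targets for the oxides total 250.0 kg; against the stated basis, 250.0 kg — deltas are rounding alone).
Adding the batch up: Σ batch = 268.5 kg; LOI loss = Σ batch·LOI = 18.58 kg; yield, glass over the total, = 93.08%.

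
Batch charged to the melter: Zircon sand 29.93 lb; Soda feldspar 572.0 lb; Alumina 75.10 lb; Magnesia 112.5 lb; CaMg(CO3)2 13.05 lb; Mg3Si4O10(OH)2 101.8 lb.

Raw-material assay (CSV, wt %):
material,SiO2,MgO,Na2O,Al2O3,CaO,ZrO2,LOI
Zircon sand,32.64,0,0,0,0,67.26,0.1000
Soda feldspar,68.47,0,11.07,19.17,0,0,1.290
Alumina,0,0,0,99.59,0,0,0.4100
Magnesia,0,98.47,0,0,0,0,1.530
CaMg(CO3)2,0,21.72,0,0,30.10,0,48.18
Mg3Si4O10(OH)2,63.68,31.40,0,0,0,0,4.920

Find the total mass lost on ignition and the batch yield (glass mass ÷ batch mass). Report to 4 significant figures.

All internal work carries full float precision through the solve — the intermediate values are printed, rounded to 4 significant figures, at each printed step. Exactly one rounding goes into each reported result. The derived quantities, which include the six compositions, ignition loss, the totals, the yield, net glass mass, are re-derived at exact precision, precisely as stated by the question or the answer, starting from the weights on 883.6 lb of glass.
LOI of each material in turn:
  Zircon sand: 29.93 × 0.001000 = 0.02993 lb
  Soda feldspar: 572.0 × 0.01290 = 7.379 lb
  Alumina: 75.10 × 0.004100 = 0.3079 lb
  Magnesia: 112.5 × 0.01530 = 1.721 lb
  CaMg(CO3)2: 13.05 × 0.4818 = 6.287 lb
  Mg3Si4O10(OH)2: 101.8 × 0.04920 = 5.009 lb
Total LOI = 20.73 lb
Glass = batch − LOI = 904.4 − 20.73 = 883.6 lb

LOI loss = 20.73 lb; glass = 883.6 lb; yield = 97.71%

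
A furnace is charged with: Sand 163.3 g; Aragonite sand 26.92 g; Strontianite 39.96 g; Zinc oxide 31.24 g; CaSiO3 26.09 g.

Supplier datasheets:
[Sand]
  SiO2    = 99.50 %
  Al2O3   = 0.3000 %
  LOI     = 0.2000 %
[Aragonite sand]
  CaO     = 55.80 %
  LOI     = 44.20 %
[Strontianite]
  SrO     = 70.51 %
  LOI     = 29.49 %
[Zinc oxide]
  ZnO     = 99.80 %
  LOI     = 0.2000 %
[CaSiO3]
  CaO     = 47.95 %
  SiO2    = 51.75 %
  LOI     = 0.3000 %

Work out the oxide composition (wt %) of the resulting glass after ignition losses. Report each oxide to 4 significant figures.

Glass mass = 263.4 g (batch 287.5 − LOI 24.15).
Composition: SrO 10.70%, CaO 10.45%, SiO2 66.82%, ZnO 11.84%, Al2O3 0.1860%

Every computation maintains full precision from start to finish; in-progress results are displayed (rounded to 4 significant figures) as written. Exactly one rounding lands on each reported number. Derived quantities, including net glass mass, totals, the five compositions, yield, ignition loss, are rebuilt using the weight values at 263.4 g of glass in full precision, as written in problem or answer.
Delivered oxide masses:
  SrO: 39.96·0.7051 = 28.18 g
  CaO: 26.92·0.5580 + 26.09·0.4795 = 27.53 g
  SiO2: 163.3·0.9950 + 26.09·0.5175 = 176.0 g
  ZnO: 31.24·0.9980 = 31.18 g
  Al2O3: 163.3·0.003000 = 0.4899 g
LOI: 163.3·0.002000 + 26.92·0.4420 + 39.96·0.2949 + 31.24·0.002000 + 26.09·0.003000 = 24.15 g
Resulting glass, batch − LOI: 287.5 − 24.15 = 263.4 g (the oxide masses sum to this)
oxide / glass × 100 gives the wt %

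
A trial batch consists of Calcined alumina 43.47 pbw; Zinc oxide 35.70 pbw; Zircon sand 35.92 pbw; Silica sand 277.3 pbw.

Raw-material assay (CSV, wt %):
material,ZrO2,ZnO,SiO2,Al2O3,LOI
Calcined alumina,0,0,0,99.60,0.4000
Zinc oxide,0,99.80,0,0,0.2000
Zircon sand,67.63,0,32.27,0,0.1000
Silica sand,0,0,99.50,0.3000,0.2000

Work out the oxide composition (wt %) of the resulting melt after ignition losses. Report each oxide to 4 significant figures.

Working values are displayed, rounded to four significant figures, when written out — all arithmetic carries exact precision from first step to last. Every reported value is rounded just once; all derived quantities (the yield, glass mass, the four compositions, ignition loss, totals) are carried from the weighed amounts on 391.6 pbw of glass at full precision as written in the problem or the answer.
Per-oxide mass from batch:
  ZrO2: 35.92·0.6763 = 24.29 pbw
  ZnO: 35.70·0.9980 = 35.63 pbw
  SiO2: 35.92·0.3227 + 277.3·0.9950 = 287.5 pbw
  Al2O3: 43.47·0.9960 + 277.3·0.003000 = 44.13 pbw
LOI: 43.47·0.004000 + 35.70·0.002000 + 35.92·0.001000 + 277.3·0.002000 = 0.8358 pbw
The glass mass, total less LOI, = 392.4 − 0.8358 = 391.6 pbw (= Σ oxide masses)
each oxide over glass, ×100, is wt %

Glass mass = 391.6 pbw (batch 392.4 − LOI 0.8358).
Composition: ZrO2 6.204%, ZnO 9.099%, SiO2 73.43%, Al2O3 11.27%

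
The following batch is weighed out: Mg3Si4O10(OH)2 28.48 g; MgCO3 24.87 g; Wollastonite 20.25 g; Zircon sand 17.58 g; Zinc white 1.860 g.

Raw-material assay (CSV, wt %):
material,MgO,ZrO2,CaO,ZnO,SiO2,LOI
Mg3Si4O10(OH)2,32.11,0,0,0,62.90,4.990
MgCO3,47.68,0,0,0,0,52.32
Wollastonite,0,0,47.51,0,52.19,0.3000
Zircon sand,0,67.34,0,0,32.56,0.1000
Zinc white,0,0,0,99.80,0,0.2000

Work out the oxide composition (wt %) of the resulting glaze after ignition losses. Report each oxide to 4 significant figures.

Full precision is carried through the solve; in-progress results appear with 4-significant-figure rounding between the steps; every reported number is rounded just once; the derived quantities (the yield, the totals, LOI, glass mass, the five compositions) are carried in full float precision starting from the weights per 78.52 g of glass as written in question or answer.
Mass of each oxide from the mix:
  MgO: 28.48·0.3211 + 24.87·0.4768 = 21.00 g
  ZrO2: 17.58·0.6734 = 11.84 g
  CaO: 20.25·0.4751 = 9.621 g
  ZnO: 1.860·0.9980 = 1.856 g
  SiO2: 28.48·0.6290 + 20.25·0.5219 + 17.58·0.3256 = 34.21 g
LOI: 28.48·0.04990 + 24.87·0.5232 + 20.25·0.003000 + 17.58·0.001000 + 1.860·0.002000 = 14.52 g
batch − LOI leaves glass = 93.04 − 14.52 = 78.52 g (the oxide masses sum to this)
percent by weight: oxide/glass ×100

Glass mass = 78.52 g (batch 93.04 − LOI 14.52).
Composition: MgO 26.75%, ZrO2 15.08%, CaO 12.25%, ZnO 2.364%, SiO2 43.56%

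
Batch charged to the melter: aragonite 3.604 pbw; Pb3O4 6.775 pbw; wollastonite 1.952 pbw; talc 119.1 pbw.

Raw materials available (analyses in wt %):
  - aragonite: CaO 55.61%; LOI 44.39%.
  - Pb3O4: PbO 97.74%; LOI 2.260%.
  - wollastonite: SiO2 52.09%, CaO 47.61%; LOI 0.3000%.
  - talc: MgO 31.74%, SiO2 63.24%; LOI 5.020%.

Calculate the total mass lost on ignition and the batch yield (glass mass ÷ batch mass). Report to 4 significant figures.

LOI loss = 7.738 pbw; glass = 123.7 pbw; yield = 94.11%

In-progress results are printed rounded to 4 significant figures on the page; the whole derivation holds exact precision in every operation. Each reported figure is rounded a single time; all derived quantities (ignition loss, net glass mass, the yield, four oxide percentages, the totals) are computed starting from the weights for 123.7 pbw of glass in full float precision, as quoted within the problem or the answer.
Ignition loss by material:
  aragonite: 3.604 × 0.4439 = 1.600 pbw
  Pb3O4: 6.775 × 0.02260 = 0.1531 pbw
  wollastonite: 1.952 × 0.003000 = 0.005856 pbw
  talc: 119.1 × 0.05020 = 5.979 pbw
Total LOI = 7.738 pbw
Glass = batch − LOI = 131.4 − 7.738 = 123.7 pbw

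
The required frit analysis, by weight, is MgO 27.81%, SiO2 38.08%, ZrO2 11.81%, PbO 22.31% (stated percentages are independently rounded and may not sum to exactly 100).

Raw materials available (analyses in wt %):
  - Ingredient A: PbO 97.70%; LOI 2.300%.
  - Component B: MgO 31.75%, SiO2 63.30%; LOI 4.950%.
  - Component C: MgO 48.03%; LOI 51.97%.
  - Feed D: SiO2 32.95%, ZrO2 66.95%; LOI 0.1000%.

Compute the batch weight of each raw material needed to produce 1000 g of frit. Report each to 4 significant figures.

Batch per 1000 g frit:
  Ingredient A: 228.4 g
  Component B: 509.8 g
  Component C: 242.0 g
  Feed D: 176.4 g
Total batch = 1157 g; LOI loss = 156.4 g; yield = 86.47%

Each numeric step runs at exact precision in all steps; rounding to four significant figures extends to each working value as printed; every reported result receives exactly one rounding — derived quantities are re-derived from the weighed amounts for 1000 g of glass in full precision (glass mass, the yield, LOI, totals, four oxide percentages), precisely as stated by either problem or answer.
Per-oxide target masses for 1000 g frit:
  MgO: 27.81% × 1000 = 278.1 g
  SiO2: 38.08% × 1000 = 380.8 g
  ZrO2: 11.81% × 1000 = 118.1 g
  PbO: 22.31% × 1000 = 223.1 g
Mass-balance tally per oxide working from each reported weight, under the basis named above (target by target, the sums agree up to rounding of the answer):
  MgO: 509.8·0.3175 + 242.0·0.4803 = 278.1 g (target 278.1 g)
  SiO2: 509.8·0.6330 + 176.4·0.3295 = 380.8 g (target 380.8 g)
  ZrO2: 176.4·0.6695 = 118.1 g (target 118.1 g)
  PbO: 228.4·0.9770 = 223.1 g (target 223.1 g)
Glass-mass bookkeeping: batch Σ − ignition loss = 1000 g (per-oxide target masses sum to 1000 g; basis as stated: 1000 g — rounding explains the deltas).
Adding the batch up: Σ batch = 1157 g; the LOI term Σ batch·LOI equals 156.4 g; the yield ratio, glass ÷ batch: 86.47%.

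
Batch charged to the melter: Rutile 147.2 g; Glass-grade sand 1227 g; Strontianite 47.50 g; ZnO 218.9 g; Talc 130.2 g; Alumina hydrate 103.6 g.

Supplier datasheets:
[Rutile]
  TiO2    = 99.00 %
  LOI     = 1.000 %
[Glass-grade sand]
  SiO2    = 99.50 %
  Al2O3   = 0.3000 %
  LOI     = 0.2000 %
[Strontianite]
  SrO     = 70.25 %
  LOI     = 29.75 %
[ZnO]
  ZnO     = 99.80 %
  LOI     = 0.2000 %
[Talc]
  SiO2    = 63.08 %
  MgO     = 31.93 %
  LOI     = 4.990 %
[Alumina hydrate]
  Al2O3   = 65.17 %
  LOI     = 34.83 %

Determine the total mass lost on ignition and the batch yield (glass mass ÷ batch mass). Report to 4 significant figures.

LOI loss = 61.08 g; glass = 1813 g; yield = 96.74%

In-progress results appear, rounded to 4 significant digits, across the worked steps — all internal work keeps exact precision in all steps; every reported number is rounded a single time; derived quantities (the yield, the totals, ignition loss, glass mass, six oxide percentages) are computed at full precision starting from the weights for 1813 g of glass, as quoted within the problem or answer text.
Loss on ignition, line by line:
  Rutile: 147.2 × 0.01000 = 1.472 g
  Glass-grade sand: 1227 × 0.002000 = 2.454 g
  Strontianite: 47.50 × 0.2975 = 14.13 g
  ZnO: 218.9 × 0.002000 = 0.4378 g
  Talc: 130.2 × 0.04990 = 6.497 g
  Alumina hydrate: 103.6 × 0.3483 = 36.08 g
Total LOI = 61.08 g
Glass = batch − LOI = 1874 − 61.08 = 1813 g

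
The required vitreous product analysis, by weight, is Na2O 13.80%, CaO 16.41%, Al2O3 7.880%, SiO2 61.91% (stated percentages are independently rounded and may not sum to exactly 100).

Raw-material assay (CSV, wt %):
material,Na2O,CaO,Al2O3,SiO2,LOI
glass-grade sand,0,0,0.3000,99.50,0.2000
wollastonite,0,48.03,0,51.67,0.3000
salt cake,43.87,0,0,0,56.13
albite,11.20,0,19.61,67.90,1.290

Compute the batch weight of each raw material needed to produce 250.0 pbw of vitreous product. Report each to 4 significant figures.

All arithmetic carries full precision through the solve. Intermediates appear, rounded to four significant digits, between the steps. A single rounding completes every reported figure. Derived quantities, which include the four compositions, glass mass, totals, yield, ignition loss, are computed in full precision, as given in problem or answer, from the weighed amounts per 250.0 pbw of glass.
Target masses of each oxide per 250.0 pbw vitreous product:
  Na2O: 13.80% × 250.0 = 34.50 pbw
  CaO: 16.41% × 250.0 = 41.02 pbw
  Al2O3: 7.880% × 250.0 = 19.70 pbw
  SiO2: 61.91% × 250.0 = 154.8 pbw
Balance tally, oxide-wise, using the reported weights, at the basis given (every target is met by its sum within answer rounding):
  Na2O: 53.16·0.4387 + 99.80·0.1120 = 34.50 pbw (target 34.50 pbw)
  CaO: 85.42·0.4803 = 41.03 pbw (target 41.02 pbw)
  Al2O3: 43.09·0.003000 + 99.80·0.1961 = 19.70 pbw (target 19.70 pbw)
  SiO2: 43.09·0.9950 + 85.42·0.5167 + 99.80·0.6790 = 154.8 pbw (target 154.8 pbw)
Mass balance on the glass: the batch minus its LOI: 250.0 pbw (summing oxide targets gives 250.0 pbw; stated basis 250.0 pbw — gaps are rounding artifacts).
Total batch = Σ batch = 281.5 pbw; the LOI term Σ batch·LOI equals 31.47 pbw; glass ÷ batch gives a yield of 88.82%.

Batch per 250.0 pbw vitreous product:
  glass-grade sand: 43.09 pbw
  wollastonite: 85.42 pbw
  salt cake: 53.16 pbw
  albite: 99.80 pbw
Total batch = 281.5 pbw; LOI loss = 31.47 pbw; yield = 88.82%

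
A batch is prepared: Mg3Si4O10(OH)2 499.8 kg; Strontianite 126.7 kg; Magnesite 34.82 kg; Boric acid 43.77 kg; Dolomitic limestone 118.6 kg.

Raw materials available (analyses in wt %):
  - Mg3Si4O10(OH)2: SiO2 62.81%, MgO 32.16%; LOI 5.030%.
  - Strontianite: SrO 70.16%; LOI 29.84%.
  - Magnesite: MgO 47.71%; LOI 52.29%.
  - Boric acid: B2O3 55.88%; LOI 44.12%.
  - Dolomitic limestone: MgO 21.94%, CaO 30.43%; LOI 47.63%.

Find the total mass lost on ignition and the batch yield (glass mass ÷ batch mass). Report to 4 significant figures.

LOI loss = 157.0 kg; glass = 666.7 kg; yield = 80.94%

Working values are printed rounded to four significant digits — the whole derivation maintains exact precision through every step. Every reported result sees exactly one rounding — the derived quantities are re-derived starting from the weights on 666.7 kg of glass in exact precision (totals, the yield, the five compositions, LOI, glass mass), exactly as shown in question or answer.
Ignition loss by material:
  Mg3Si4O10(OH)2: 499.8 × 0.05030 = 25.14 kg
  Strontianite: 126.7 × 0.2984 = 37.81 kg
  Magnesite: 34.82 × 0.5229 = 18.21 kg
  Boric acid: 43.77 × 0.4412 = 19.31 kg
  Dolomitic limestone: 118.6 × 0.4763 = 56.49 kg
Total LOI = 157.0 kg
Glass = batch − LOI = 823.7 − 157.0 = 666.7 kg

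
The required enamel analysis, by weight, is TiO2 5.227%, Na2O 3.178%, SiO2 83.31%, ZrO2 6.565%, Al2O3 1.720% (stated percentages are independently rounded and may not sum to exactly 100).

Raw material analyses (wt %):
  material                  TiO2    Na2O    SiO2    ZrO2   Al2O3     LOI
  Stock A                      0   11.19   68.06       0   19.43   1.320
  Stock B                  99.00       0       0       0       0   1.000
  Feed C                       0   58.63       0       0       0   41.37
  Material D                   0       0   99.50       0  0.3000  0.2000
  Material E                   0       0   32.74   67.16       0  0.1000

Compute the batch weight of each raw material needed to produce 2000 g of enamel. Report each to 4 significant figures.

Batch per 2000 g enamel:
  Stock A: 153.8 g
  Stock B: 105.6 g
  Feed C: 79.05 g
  Material D: 1505 g
  Material E: 195.5 g
Total batch = 2039 g; LOI loss = 38.99 g; yield = 98.09%

The working math holds full precision at all times; working values are printed, with 4-significant-digit rounding, at each printed step; every reported number is rounded exactly once; the derived quantities (glass mass, five oxide percentages, the yield, the totals, ignition loss) are carried at full precision starting from the weights on 2000 g of glass, as set out in the problem or the answer.
Oxide mass targets, per 2000 g enamel:
  TiO2: 5.227% × 2000 = 104.5 g
  Na2O: 3.178% × 2000 = 63.56 g
  SiO2: 83.31% × 2000 = 1666 g
  ZrO2: 6.565% × 2000 = 131.3 g
  Al2O3: 1.720% × 2000 = 34.40 g
Checking each oxide sum per the reported batch figures, against the basis in use (each sum matches its target mass given rounding of the digits):
  TiO2: 105.6·0.9900 = 104.5 g (target 104.5 g)
  Na2O: 153.8·0.1119 + 79.05·0.5863 = 63.56 g (target 63.56 g)
  SiO2: 153.8·0.6806 + 1505·0.9950 + 195.5·0.3274 = 1666 g (target 1666 g)
  ZrO2: 195.5·0.6716 = 131.3 g (target 131.3 g)
  Al2O3: 153.8·0.1943 + 1505·0.003000 = 34.40 g (target 34.40 g)
Glass mass check: Σ batch − LOI loss = 2000 g (oxide target masses add up to 2000 g; with the basis standing at 2000 g — deltas are rounding alone).
Adding the batch up: Σ batch = 2039 g; loss to ignition Σ batch·LOI = 38.99 g; yield: glass divided by total = 98.09%.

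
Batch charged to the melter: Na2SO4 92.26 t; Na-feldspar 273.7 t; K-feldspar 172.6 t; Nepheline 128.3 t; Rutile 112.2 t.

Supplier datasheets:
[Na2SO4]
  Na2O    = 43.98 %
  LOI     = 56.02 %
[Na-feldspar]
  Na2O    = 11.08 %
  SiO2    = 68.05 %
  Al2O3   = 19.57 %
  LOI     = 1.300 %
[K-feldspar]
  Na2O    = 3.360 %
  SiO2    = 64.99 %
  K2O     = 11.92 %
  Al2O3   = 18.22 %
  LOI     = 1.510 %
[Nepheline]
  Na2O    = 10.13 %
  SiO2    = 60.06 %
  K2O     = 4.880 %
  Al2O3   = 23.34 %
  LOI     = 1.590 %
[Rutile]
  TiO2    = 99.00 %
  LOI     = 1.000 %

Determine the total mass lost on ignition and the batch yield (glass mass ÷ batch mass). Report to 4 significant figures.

LOI loss = 61.01 t; glass = 718.0 t; yield = 92.17%

All internal work runs at full precision through the solve. Mid-chain values appear (rounded to four significant figures) on the page — every reported number takes just one rounding. All derived quantities are recomputed from the batch weights per 718.0 t of glass in full float precision (ignition loss, glass mass, the five compositions, yield, totals) as written in the problem or the answer.
LOI of each material in turn:
  Na2SO4: 92.26 × 0.5602 = 51.68 t
  Na-feldspar: 273.7 × 0.01300 = 3.558 t
  K-feldspar: 172.6 × 0.01510 = 2.606 t
  Nepheline: 128.3 × 0.01590 = 2.040 t
  Rutile: 112.2 × 0.01000 = 1.122 t
Total LOI = 61.01 t
Glass = batch − LOI = 779.1 − 61.01 = 718.0 t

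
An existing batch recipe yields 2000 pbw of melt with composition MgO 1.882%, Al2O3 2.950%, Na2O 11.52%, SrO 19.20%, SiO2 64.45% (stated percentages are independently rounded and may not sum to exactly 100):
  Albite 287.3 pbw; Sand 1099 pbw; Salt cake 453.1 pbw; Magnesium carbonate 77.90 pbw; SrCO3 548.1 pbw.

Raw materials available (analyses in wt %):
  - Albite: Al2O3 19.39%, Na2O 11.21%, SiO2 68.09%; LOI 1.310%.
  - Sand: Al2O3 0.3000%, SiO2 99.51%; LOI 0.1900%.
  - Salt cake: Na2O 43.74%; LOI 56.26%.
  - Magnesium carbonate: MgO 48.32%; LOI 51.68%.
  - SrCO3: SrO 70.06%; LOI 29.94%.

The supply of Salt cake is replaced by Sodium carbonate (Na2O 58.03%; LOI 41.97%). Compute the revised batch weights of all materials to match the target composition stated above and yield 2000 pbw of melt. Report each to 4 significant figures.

All arithmetic carries exact precision end to end; in-progress results are displayed rounded to four significant digits when written out — every reported result is rounded exactly once. Derived quantities, which include ignition loss, the five compositions, glass mass, yield, totals, are computed in full float precision, as quoted within the question or the answer, using the weight values for 2000 pbw of glass.
Target masses of each oxide per 2000 pbw melt:
  MgO: 1.882% × 2000 = 37.64 pbw
  Al2O3: 2.950% × 2000 = 59.00 pbw
  Na2O: 11.52% × 2000 = 230.4 pbw
  SrO: 19.20% × 2000 = 384.0 pbw
  SiO2: 64.45% × 2000 = 1289 pbw
Sums-versus-targets review on the weights just shown, at the basis given (delivered sums recover each target once rounding is allowed for):
  MgO: 77.90·0.4832 = 37.64 pbw (target 37.64 pbw)
  Al2O3: 287.3·0.1939 + 1099·0.003000 = 59.00 pbw (target 59.00 pbw)
  Na2O: 287.3·0.1121 + 341.5·0.5803 = 230.4 pbw (target 230.4 pbw)
  SrO: 548.1·0.7006 = 384.0 pbw (target 384.0 pbw)
  SiO2: 287.3·0.6809 + 1099·0.9951 = 1289 pbw (target 1289 pbw)
The glass-mass cross-check: the batch minus its LOI: 2000 pbw (per-oxide target masses sum to 2000 pbw; against the stated basis, 2000 pbw — any gap is answer rounding).
Whole-batch sum: Σ batch = 2354 pbw; LOI removed, Σ of batch·LOI: 353.5 pbw; glass ÷ batch gives a yield of 84.98%.

Revised batch per 2000 pbw melt:
  Albite: 287.3 pbw
  Sand: 1099 pbw
  Sodium carbonate: 341.5 pbw
  Magnesium carbonate: 77.90 pbw
  SrCO3: 548.1 pbw
Total batch = 2354 pbw; LOI loss = 353.5 pbw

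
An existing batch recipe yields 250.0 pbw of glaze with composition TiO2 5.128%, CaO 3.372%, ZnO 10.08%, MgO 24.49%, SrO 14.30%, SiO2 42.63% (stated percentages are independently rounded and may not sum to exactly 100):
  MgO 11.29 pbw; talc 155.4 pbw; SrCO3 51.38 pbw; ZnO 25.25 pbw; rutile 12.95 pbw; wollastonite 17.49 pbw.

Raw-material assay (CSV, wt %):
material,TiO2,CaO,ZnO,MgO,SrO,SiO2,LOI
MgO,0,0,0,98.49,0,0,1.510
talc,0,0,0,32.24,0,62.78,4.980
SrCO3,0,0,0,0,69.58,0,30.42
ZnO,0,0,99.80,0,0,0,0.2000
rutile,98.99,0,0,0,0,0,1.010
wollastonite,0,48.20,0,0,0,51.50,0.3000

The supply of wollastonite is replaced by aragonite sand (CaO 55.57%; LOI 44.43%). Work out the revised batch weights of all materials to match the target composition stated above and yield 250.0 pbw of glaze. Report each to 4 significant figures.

Revised batch per 250.0 pbw glaze:
  MgO: 6.594 pbw
  talc: 169.8 pbw
  SrCO3: 51.38 pbw
  ZnO: 25.25 pbw
  rutile: 12.95 pbw
  aragonite sand: 15.17 pbw
Total batch = 281.1 pbw; LOI loss = 31.11 pbw

The whole derivation maintains full float precision throughout. The intermediate values are printed, with 4-significant-digit rounding, within the worked lines — every reported number is rounded only once; the derived quantities are computed using the weight values on 250.0 pbw of glass in full float precision (ignition loss, glass mass, totals, yield, the six compositions), exactly as shown in problem or answer.
Target oxide masses per 250.0 pbw glaze:
  TiO2: 5.128% × 250.0 = 12.82 pbw
  CaO: 3.372% × 250.0 = 8.430 pbw
  ZnO: 10.08% × 250.0 = 25.20 pbw
  MgO: 24.49% × 250.0 = 61.22 pbw
  SrO: 14.30% × 250.0 = 35.75 pbw
  SiO2: 42.63% × 250.0 = 106.6 pbw
Verifying the oxide balance on the weights just shown, under the basis named above (delivered sums recover each target within answer rounding):
  TiO2: 12.95·0.9899 = 12.82 pbw (target 12.82 pbw)
  CaO: 15.17·0.5557 = 8.430 pbw (target 8.430 pbw)
  ZnO: 25.25·0.9980 = 25.20 pbw (target 25.20 pbw)
  MgO: 6.594·0.9849 + 169.8·0.3224 = 61.24 pbw (target 61.22 pbw)
  SrO: 51.38·0.6958 = 35.75 pbw (target 35.75 pbw)
  SiO2: 169.8·0.6278 = 106.6 pbw (target 106.6 pbw)
Auditing the glass mass value: the batch minus its LOI: 250.0 pbw (the targets, summed, come to 250.0 pbw; with the basis standing at 250.0 pbw — a pure rounding effect).
Batch grand total — Σ batch = 281.1 pbw; loss to ignition Σ batch·LOI = 31.11 pbw; as yield: glass ÷ batch → 88.94%.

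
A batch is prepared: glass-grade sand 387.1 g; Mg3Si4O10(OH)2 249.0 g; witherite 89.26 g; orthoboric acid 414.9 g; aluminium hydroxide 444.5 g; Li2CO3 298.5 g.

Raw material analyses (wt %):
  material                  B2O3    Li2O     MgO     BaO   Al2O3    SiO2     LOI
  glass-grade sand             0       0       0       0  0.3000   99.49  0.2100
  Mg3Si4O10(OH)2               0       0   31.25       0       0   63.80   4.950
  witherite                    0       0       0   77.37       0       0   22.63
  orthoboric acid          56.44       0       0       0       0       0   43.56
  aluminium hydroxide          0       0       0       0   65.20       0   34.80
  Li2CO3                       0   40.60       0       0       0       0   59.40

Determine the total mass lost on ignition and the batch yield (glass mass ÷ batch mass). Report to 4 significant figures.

LOI loss = 546.1 g; glass = 1337 g; yield = 71.00%

Intermediates are displayed with 4-significant-digit rounding at each printed step. Full precision is kept from first step to last; every reported figure includes exactly one rounding; the derived quantities, including the six compositions, yield, net glass mass, LOI, totals, are computed using the weight values on 1337 g of glass in full precision, as given in the problem or answer text.
LOI of each material in turn:
  glass-grade sand: 387.1 × 0.002100 = 0.8129 g
  Mg3Si4O10(OH)2: 249.0 × 0.04950 = 12.33 g
  witherite: 89.26 × 0.2263 = 20.20 g
  orthoboric acid: 414.9 × 0.4356 = 180.7 g
  aluminium hydroxide: 444.5 × 0.3480 = 154.7 g
  Li2CO3: 298.5 × 0.5940 = 177.3 g
Total LOI = 546.1 g
Glass = batch − LOI = 1883 − 546.1 = 1337 g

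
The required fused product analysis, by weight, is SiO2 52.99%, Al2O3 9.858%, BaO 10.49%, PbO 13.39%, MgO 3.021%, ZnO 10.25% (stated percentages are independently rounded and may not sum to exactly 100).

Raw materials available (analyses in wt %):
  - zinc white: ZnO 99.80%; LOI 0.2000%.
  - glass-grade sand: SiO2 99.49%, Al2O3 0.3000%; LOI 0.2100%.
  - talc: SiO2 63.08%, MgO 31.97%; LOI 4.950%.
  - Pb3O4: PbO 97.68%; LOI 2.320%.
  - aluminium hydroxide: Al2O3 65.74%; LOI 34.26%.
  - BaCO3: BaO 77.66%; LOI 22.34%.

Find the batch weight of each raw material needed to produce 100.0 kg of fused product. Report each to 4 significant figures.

Values along the way are printed rounded to 4 significant digits across the worked steps — all internal work carries full precision end to end. Exactly one rounding is applied to every reported value. The derived quantities (ignition loss, totals, glass mass, six oxide percentages, the yield) are computed in full precision starting from the weights at 100.0 kg of glass, as written in the problem or answer text.
Per-oxide target masses for 100.0 kg fused product:
  SiO2: 52.99% × 100.0 = 52.99 kg
  Al2O3: 9.858% × 100.0 = 9.858 kg
  BaO: 10.49% × 100.0 = 10.49 kg
  PbO: 13.39% × 100.0 = 13.39 kg
  MgO: 3.021% × 100.0 = 3.021 kg
  ZnO: 10.25% × 100.0 = 10.25 kg
A balance pass over the oxides, on the weights just shown, under the basis named above (each sum matches its target mass within answer rounding):
  SiO2: 47.27·0.9949 + 9.449·0.6308 = 52.99 kg (target 52.99 kg)
  Al2O3: 47.27·0.003000 + 14.78·0.6574 = 9.858 kg (target 9.858 kg)
  BaO: 13.51·0.7766 = 10.49 kg (target 10.49 kg)
  PbO: 13.71·0.9768 = 13.39 kg (target 13.39 kg)
  MgO: 9.449·0.3197 = 3.021 kg (target 3.021 kg)
  ZnO: 10.27·0.9980 = 10.25 kg (target 10.25 kg)
Auditing the glass mass value: whole batch net of LOI = 100.0 kg (summing oxide targets gives 100.0 kg; versus the stated basis of 100.0 kg — deltas are rounding alone).
Batch grand total — Σ batch = 109.0 kg; LOI removed, Σ of batch·LOI: 8.987 kg; yield, glass over the total, = 91.75%.

Batch per 100.0 kg fused product:
  zinc white: 10.27 kg
  glass-grade sand: 47.27 kg
  talc: 9.449 kg
  Pb3O4: 13.71 kg
  aluminium hydroxide: 14.78 kg
  BaCO3: 13.51 kg
Total batch = 109.0 kg; LOI loss = 8.987 kg; yield = 91.75%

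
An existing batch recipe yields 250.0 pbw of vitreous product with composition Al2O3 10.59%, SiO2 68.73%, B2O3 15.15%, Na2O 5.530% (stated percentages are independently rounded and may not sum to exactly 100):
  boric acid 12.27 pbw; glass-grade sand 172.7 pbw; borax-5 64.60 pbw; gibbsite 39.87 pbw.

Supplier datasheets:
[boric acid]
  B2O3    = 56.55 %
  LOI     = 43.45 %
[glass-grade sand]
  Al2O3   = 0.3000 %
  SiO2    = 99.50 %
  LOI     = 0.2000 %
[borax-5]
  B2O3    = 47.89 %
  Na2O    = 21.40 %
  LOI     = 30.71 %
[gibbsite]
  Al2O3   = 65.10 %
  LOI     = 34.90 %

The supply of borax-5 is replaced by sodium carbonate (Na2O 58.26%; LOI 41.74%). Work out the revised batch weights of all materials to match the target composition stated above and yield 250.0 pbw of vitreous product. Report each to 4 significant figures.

All arithmetic carries exact precision at each step. Working values are displayed, with 4-significant-digit rounding, at each printed step. Every reported number takes exactly one rounding — all derived quantities, including glass mass, ignition loss, the yield, totals, the four compositions, are rebuilt from the weighed amounts for 250.0 pbw of glass in full float precision precisely as stated by the question or the answer.
Oxide-by-oxide targets in 250.0 pbw vitreous product:
  Al2O3: 10.59% × 250.0 = 26.48 pbw
  SiO2: 68.73% × 250.0 = 171.8 pbw
  B2O3: 15.15% × 250.0 = 37.88 pbw
  Na2O: 5.530% × 250.0 = 13.82 pbw
Verifying the oxide balance on the weights just shown, on the stated basis (sums match the target masses exact up to rounding of places):
  Al2O3: 172.7·0.003000 + 39.87·0.6510 = 26.47 pbw (target 26.48 pbw)
  SiO2: 172.7·0.9950 = 171.8 pbw (target 171.8 pbw)
  B2O3: 66.98·0.5655 = 37.88 pbw (target 37.88 pbw)
  Na2O: 23.73·0.5826 = 13.83 pbw (target 13.82 pbw)
Mass balance on the glass: batch total minus LOI = 250.0 pbw (summing oxide targets gives 250.0 pbw; basis as stated: 250.0 pbw — a pure rounding effect).
Batch grand total — Σ batch = 303.3 pbw; Σ batch·LOI gives LOI loss = 53.27 pbw; yield = glass ÷ total batch = 82.44%.

Revised batch per 250.0 pbw vitreous product:
  boric acid: 66.98 pbw
  glass-grade sand: 172.7 pbw
  sodium carbonate: 23.73 pbw
  gibbsite: 39.87 pbw
Total batch = 303.3 pbw; LOI loss = 53.27 pbw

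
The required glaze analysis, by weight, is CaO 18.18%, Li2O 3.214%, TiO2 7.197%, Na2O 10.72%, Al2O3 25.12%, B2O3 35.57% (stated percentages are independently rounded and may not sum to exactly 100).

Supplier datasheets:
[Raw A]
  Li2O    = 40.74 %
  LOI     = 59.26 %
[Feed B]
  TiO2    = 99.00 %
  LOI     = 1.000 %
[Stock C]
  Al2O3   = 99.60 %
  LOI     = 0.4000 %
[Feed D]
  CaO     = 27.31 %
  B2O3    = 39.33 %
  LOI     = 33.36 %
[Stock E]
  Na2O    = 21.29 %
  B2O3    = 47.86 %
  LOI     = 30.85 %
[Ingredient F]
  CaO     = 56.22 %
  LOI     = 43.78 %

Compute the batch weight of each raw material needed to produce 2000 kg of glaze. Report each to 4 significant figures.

Batch per 2000 kg glaze:
  Raw A: 157.8 kg
  Feed B: 145.4 kg
  Stock C: 504.4 kg
  Feed D: 583.3 kg
  Stock E: 1007 kg
  Ingredient F: 363.4 kg
Total batch = 2761 kg; LOI loss = 761.3 kg; yield = 72.43%

All internal work maintains full float precision at all times — working values are displayed with 4-significant-figure rounding between the steps; every reported figure receives exactly one rounding; all derived quantities, which include six oxide percentages, totals, glass mass, LOI, yield, are carried at exact precision, as quoted within either problem or answer, starting from the weights for 2000 kg of glass.
Target oxide masses per 2000 kg glaze:
  CaO: 18.18% × 2000 = 363.6 kg
  Li2O: 3.214% × 2000 = 64.28 kg
  TiO2: 7.197% × 2000 = 143.9 kg
  Na2O: 10.72% × 2000 = 214.4 kg
  Al2O3: 25.12% × 2000 = 502.4 kg
  B2O3: 35.57% × 2000 = 711.4 kg
Checking each oxide sum using the reported weights, relative to the basis at hand (sum by sum, the targets are met net of answer rounding effects):
  CaO: 583.3·0.2731 + 363.4·0.5622 = 363.6 kg (target 363.6 kg)
  Li2O: 157.8·0.4074 = 64.29 kg (target 64.28 kg)
  TiO2: 145.4·0.9900 = 143.9 kg (target 143.9 kg)
  Na2O: 1007·0.2129 = 214.4 kg (target 214.4 kg)
  Al2O3: 504.4·0.9960 = 502.4 kg (target 502.4 kg)
  B2O3: 583.3·0.3933 + 1007·0.4786 = 711.4 kg (target 711.4 kg)
Glass-mass bookkeeping: net batch after ignition = 2000 kg (the Σ of target masses is 2000 kg; against the stated basis, 2000 kg — deltas are rounding alone).
Summing the batch: Σ batch = 2761 kg; LOI loss = Σ batch·LOI = 761.3 kg; the yield ratio, glass ÷ batch: 72.43%.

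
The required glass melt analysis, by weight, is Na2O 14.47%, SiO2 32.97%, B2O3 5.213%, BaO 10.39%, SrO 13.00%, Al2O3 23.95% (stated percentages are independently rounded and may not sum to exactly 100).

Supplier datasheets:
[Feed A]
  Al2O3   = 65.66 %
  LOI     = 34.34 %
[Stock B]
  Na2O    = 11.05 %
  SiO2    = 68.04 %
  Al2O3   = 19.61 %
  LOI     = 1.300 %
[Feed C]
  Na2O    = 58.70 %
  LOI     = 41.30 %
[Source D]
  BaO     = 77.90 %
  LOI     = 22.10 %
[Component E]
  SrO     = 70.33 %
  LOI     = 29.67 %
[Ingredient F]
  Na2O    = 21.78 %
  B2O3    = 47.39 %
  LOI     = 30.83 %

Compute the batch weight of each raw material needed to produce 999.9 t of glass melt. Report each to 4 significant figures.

The working math runs at full precision at each step; values along the way are printed with 4-significant-digit rounding in the printout — each reported value sees exactly one rounding; all derived quantities (yield, ignition loss, net glass mass, the six compositions, the totals) are rebuilt from the weighed amounts on 999.9 t of glass at full precision, precisely as stated by problem or answer.
Per-oxide target masses for 999.9 t glass melt:
  Na2O: 14.47% × 999.9 = 144.7 t
  SiO2: 32.97% × 999.9 = 329.7 t
  B2O3: 5.213% × 999.9 = 52.12 t
  BaO: 10.39% × 999.9 = 103.9 t
  SrO: 13.00% × 999.9 = 130.0 t
  Al2O3: 23.95% × 999.9 = 239.5 t
Per-oxide balance check applying the batch weights above, relative to the basis at hand (oxide sums agree with the targets given rounding of the digits):
  Na2O: 484.5·0.1105 + 114.5·0.5870 + 110.0·0.2178 = 144.7 t (target 144.7 t)
  SiO2: 484.5·0.6804 = 329.7 t (target 329.7 t)
  B2O3: 110.0·0.4739 = 52.13 t (target 52.12 t)
  BaO: 133.4·0.7790 = 103.9 t (target 103.9 t)
  SrO: 184.8·0.7033 = 130.0 t (target 130.0 t)
  Al2O3: 220.0·0.6566 + 484.5·0.1961 = 239.5 t (target 239.5 t)
Consistency of the glass mass: batch Σ − ignition loss = 999.8 t (targets for the oxides total 999.8 t; basis as stated: 999.9 t — any gap is answer rounding).
Adding the batch up: Σ batch = 1247 t; the LOI term Σ batch·LOI equals 247.4 t; yield = glass ÷ total batch = 80.17%.

Batch per 999.9 t glass melt:
  Feed A: 220.0 t
  Stock B: 484.5 t
  Feed C: 114.5 t
  Source D: 133.4 t
  Component E: 184.8 t
  Ingredient F: 110.0 t
Total batch = 1247 t; LOI loss = 247.4 t; yield = 80.17%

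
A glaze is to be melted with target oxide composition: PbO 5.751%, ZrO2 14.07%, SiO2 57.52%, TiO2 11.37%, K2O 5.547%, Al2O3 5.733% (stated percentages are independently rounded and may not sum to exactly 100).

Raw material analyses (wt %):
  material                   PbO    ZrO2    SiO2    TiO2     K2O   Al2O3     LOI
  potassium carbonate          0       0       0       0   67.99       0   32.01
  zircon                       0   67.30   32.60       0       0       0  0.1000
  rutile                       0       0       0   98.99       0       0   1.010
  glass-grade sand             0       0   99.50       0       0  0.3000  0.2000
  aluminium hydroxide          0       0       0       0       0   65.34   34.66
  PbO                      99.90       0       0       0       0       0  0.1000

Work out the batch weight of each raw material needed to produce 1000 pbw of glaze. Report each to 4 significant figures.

Batch per 1000 pbw glaze:
  potassium carbonate: 81.59 pbw
  zircon: 209.1 pbw
  rutile: 114.9 pbw
  glass-grade sand: 509.6 pbw
  aluminium hydroxide: 85.40 pbw
  PbO: 57.57 pbw
Total batch = 1058 pbw; LOI loss = 58.16 pbw; yield = 94.50%

Working values are displayed with 4-significant-digit rounding within the worked lines. Every computation runs at full precision all the way through. Every reported value is rounded a single time — the derived quantities (six oxide percentages, totals, LOI, glass mass, yield) are carried from the weighed amounts at 1000 pbw of glass in full float precision as quoted within problem or answer.
Target masses of each oxide per 1000 pbw glaze:
  PbO: 5.751% × 1000 = 57.51 pbw
  ZrO2: 14.07% × 1000 = 140.7 pbw
  SiO2: 57.52% × 1000 = 575.2 pbw
  TiO2: 11.37% × 1000 = 113.7 pbw
  K2O: 5.547% × 1000 = 55.47 pbw
  Al2O3: 5.733% × 1000 = 57.33 pbw
Balance tally, oxide-wise, per the reported batch figures, against the basis in use (target by target, the sums agree given rounding of the digits):
  PbO: 57.57·0.9990 = 57.51 pbw (target 57.51 pbw)
  ZrO2: 209.1·0.6730 = 140.7 pbw (target 140.7 pbw)
  SiO2: 209.1·0.3260 + 509.6·0.9950 = 575.2 pbw (target 575.2 pbw)
  TiO2: 114.9·0.9899 = 113.7 pbw (target 113.7 pbw)
  K2O: 81.59·0.6799 = 55.47 pbw (target 55.47 pbw)
  Al2O3: 509.6·0.003000 + 85.40·0.6534 = 57.33 pbw (target 57.33 pbw)
Mass balance on the glass: batch Σ − ignition loss = 1000 pbw (the targets, summed, come to 999.9 pbw; basis as stated: 1000 pbw — any gap is answer rounding).
Batch total: Σ batch = 1058 pbw; Σ batch·LOI gives LOI loss = 58.16 pbw; glass ÷ batch gives a yield of 94.50%.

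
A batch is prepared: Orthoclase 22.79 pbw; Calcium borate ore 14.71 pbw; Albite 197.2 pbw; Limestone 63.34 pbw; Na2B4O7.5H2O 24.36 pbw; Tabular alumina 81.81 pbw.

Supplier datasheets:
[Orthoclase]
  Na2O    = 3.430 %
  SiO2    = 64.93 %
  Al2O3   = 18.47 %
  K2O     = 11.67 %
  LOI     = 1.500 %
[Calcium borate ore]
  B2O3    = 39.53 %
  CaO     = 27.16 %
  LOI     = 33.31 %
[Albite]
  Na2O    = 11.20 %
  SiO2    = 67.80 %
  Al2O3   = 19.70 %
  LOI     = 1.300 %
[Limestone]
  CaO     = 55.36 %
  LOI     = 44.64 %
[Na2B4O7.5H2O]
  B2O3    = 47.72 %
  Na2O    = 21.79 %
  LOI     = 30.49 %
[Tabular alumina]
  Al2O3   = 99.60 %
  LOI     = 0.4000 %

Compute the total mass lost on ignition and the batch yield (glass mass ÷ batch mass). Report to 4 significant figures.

The whole derivation carries full float precision through every step — working values appear rounded to four significant figures when written out — exactly one rounding goes into every reported result. The derived quantities (the yield, ignition loss, the six compositions, glass mass, the totals) are computed at exact precision using the weight values for 360.4 pbw of glass as set out in either problem or answer.
Loss on ignition, line by line:
  Orthoclase: 22.79 × 0.01500 = 0.3418 pbw
  Calcium borate ore: 14.71 × 0.3331 = 4.900 pbw
  Albite: 197.2 × 0.01300 = 2.564 pbw
  Limestone: 63.34 × 0.4464 = 28.27 pbw
  Na2B4O7.5H2O: 24.36 × 0.3049 = 7.427 pbw
  Tabular alumina: 81.81 × 0.004000 = 0.3272 pbw
Total LOI = 43.83 pbw
Glass = batch − LOI = 404.2 − 43.83 = 360.4 pbw

LOI loss = 43.83 pbw; glass = 360.4 pbw; yield = 89.16%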